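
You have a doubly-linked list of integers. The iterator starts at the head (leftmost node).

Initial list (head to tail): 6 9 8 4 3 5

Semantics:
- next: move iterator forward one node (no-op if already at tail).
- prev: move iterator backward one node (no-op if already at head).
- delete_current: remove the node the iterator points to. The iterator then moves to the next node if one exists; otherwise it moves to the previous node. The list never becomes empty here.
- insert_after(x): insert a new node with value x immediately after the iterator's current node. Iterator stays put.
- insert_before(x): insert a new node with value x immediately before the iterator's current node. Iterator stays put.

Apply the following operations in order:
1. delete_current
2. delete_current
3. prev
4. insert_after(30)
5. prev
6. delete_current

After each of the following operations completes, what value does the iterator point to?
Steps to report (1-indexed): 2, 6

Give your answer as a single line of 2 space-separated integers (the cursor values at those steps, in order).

Answer: 8 30

Derivation:
After 1 (delete_current): list=[9, 8, 4, 3, 5] cursor@9
After 2 (delete_current): list=[8, 4, 3, 5] cursor@8
After 3 (prev): list=[8, 4, 3, 5] cursor@8
After 4 (insert_after(30)): list=[8, 30, 4, 3, 5] cursor@8
After 5 (prev): list=[8, 30, 4, 3, 5] cursor@8
After 6 (delete_current): list=[30, 4, 3, 5] cursor@30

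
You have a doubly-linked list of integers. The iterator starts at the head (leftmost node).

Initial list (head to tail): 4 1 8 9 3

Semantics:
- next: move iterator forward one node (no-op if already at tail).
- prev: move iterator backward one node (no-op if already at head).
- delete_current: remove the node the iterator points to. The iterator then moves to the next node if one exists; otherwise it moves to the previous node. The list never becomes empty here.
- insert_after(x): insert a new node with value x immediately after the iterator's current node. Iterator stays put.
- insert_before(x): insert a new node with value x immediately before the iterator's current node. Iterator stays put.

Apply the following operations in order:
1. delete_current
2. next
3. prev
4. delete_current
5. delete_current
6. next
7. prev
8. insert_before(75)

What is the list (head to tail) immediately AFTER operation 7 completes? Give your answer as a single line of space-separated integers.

Answer: 9 3

Derivation:
After 1 (delete_current): list=[1, 8, 9, 3] cursor@1
After 2 (next): list=[1, 8, 9, 3] cursor@8
After 3 (prev): list=[1, 8, 9, 3] cursor@1
After 4 (delete_current): list=[8, 9, 3] cursor@8
After 5 (delete_current): list=[9, 3] cursor@9
After 6 (next): list=[9, 3] cursor@3
After 7 (prev): list=[9, 3] cursor@9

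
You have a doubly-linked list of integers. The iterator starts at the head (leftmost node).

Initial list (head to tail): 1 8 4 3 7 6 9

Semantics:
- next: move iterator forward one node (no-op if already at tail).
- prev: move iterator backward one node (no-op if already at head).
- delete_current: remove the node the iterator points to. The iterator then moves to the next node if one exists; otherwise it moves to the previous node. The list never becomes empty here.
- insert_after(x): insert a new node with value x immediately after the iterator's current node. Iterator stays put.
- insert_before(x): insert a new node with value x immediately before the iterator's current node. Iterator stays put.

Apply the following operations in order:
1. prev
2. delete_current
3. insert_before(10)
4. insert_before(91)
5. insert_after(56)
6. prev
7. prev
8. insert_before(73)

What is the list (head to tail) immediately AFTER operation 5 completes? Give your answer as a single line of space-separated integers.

Answer: 10 91 8 56 4 3 7 6 9

Derivation:
After 1 (prev): list=[1, 8, 4, 3, 7, 6, 9] cursor@1
After 2 (delete_current): list=[8, 4, 3, 7, 6, 9] cursor@8
After 3 (insert_before(10)): list=[10, 8, 4, 3, 7, 6, 9] cursor@8
After 4 (insert_before(91)): list=[10, 91, 8, 4, 3, 7, 6, 9] cursor@8
After 5 (insert_after(56)): list=[10, 91, 8, 56, 4, 3, 7, 6, 9] cursor@8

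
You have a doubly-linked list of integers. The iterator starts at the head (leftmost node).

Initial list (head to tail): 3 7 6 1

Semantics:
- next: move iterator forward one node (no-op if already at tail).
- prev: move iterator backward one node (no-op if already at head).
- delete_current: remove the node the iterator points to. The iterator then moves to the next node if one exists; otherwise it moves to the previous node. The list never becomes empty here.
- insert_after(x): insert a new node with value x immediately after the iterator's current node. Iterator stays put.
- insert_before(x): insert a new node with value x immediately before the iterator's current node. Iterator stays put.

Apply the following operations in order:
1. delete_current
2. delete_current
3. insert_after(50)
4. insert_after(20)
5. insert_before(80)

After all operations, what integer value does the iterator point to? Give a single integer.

After 1 (delete_current): list=[7, 6, 1] cursor@7
After 2 (delete_current): list=[6, 1] cursor@6
After 3 (insert_after(50)): list=[6, 50, 1] cursor@6
After 4 (insert_after(20)): list=[6, 20, 50, 1] cursor@6
After 5 (insert_before(80)): list=[80, 6, 20, 50, 1] cursor@6

Answer: 6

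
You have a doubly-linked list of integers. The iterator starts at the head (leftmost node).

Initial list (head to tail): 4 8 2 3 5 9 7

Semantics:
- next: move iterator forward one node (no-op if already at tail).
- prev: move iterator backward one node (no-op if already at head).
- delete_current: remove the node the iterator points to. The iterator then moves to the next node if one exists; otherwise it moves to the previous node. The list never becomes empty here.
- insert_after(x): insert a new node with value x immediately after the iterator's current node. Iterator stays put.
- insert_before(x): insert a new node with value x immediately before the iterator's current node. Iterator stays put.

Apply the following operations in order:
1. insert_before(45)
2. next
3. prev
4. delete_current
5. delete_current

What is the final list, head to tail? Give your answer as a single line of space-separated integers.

Answer: 45 2 3 5 9 7

Derivation:
After 1 (insert_before(45)): list=[45, 4, 8, 2, 3, 5, 9, 7] cursor@4
After 2 (next): list=[45, 4, 8, 2, 3, 5, 9, 7] cursor@8
After 3 (prev): list=[45, 4, 8, 2, 3, 5, 9, 7] cursor@4
After 4 (delete_current): list=[45, 8, 2, 3, 5, 9, 7] cursor@8
After 5 (delete_current): list=[45, 2, 3, 5, 9, 7] cursor@2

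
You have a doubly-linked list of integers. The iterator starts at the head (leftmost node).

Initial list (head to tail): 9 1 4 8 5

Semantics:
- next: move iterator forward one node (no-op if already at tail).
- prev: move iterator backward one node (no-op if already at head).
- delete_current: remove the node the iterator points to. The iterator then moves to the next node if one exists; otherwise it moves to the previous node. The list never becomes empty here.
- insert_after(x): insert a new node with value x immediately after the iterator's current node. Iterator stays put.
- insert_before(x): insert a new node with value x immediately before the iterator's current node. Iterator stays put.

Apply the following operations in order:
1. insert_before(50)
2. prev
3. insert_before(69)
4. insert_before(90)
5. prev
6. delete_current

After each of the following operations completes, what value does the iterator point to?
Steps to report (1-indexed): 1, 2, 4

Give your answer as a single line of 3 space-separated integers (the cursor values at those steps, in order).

After 1 (insert_before(50)): list=[50, 9, 1, 4, 8, 5] cursor@9
After 2 (prev): list=[50, 9, 1, 4, 8, 5] cursor@50
After 3 (insert_before(69)): list=[69, 50, 9, 1, 4, 8, 5] cursor@50
After 4 (insert_before(90)): list=[69, 90, 50, 9, 1, 4, 8, 5] cursor@50
After 5 (prev): list=[69, 90, 50, 9, 1, 4, 8, 5] cursor@90
After 6 (delete_current): list=[69, 50, 9, 1, 4, 8, 5] cursor@50

Answer: 9 50 50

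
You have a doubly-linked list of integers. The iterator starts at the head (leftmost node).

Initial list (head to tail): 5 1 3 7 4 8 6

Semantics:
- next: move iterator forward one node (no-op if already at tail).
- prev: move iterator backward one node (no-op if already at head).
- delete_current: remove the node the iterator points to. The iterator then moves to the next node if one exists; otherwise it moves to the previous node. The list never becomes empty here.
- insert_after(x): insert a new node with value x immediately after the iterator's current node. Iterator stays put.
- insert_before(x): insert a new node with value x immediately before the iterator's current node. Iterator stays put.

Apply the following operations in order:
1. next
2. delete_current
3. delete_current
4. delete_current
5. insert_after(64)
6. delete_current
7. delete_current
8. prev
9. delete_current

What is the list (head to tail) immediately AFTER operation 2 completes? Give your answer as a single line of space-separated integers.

Answer: 5 3 7 4 8 6

Derivation:
After 1 (next): list=[5, 1, 3, 7, 4, 8, 6] cursor@1
After 2 (delete_current): list=[5, 3, 7, 4, 8, 6] cursor@3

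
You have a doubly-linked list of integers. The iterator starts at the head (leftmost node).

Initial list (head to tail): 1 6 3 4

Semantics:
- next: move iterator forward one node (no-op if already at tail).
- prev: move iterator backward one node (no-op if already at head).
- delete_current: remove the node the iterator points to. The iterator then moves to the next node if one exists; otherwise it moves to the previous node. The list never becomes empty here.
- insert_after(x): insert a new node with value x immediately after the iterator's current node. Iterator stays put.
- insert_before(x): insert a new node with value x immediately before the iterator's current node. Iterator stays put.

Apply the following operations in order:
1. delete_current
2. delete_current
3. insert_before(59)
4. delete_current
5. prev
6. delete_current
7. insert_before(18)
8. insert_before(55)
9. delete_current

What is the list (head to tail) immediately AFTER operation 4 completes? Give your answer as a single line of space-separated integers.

After 1 (delete_current): list=[6, 3, 4] cursor@6
After 2 (delete_current): list=[3, 4] cursor@3
After 3 (insert_before(59)): list=[59, 3, 4] cursor@3
After 4 (delete_current): list=[59, 4] cursor@4

Answer: 59 4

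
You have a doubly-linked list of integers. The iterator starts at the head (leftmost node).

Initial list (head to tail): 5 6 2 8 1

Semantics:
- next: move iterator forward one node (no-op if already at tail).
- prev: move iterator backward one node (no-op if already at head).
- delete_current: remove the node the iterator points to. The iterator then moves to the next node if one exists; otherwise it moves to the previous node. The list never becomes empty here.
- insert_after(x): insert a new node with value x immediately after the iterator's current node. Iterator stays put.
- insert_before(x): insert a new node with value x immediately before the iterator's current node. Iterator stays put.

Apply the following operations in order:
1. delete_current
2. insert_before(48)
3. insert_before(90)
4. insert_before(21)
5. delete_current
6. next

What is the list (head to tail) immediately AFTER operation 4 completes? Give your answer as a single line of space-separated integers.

Answer: 48 90 21 6 2 8 1

Derivation:
After 1 (delete_current): list=[6, 2, 8, 1] cursor@6
After 2 (insert_before(48)): list=[48, 6, 2, 8, 1] cursor@6
After 3 (insert_before(90)): list=[48, 90, 6, 2, 8, 1] cursor@6
After 4 (insert_before(21)): list=[48, 90, 21, 6, 2, 8, 1] cursor@6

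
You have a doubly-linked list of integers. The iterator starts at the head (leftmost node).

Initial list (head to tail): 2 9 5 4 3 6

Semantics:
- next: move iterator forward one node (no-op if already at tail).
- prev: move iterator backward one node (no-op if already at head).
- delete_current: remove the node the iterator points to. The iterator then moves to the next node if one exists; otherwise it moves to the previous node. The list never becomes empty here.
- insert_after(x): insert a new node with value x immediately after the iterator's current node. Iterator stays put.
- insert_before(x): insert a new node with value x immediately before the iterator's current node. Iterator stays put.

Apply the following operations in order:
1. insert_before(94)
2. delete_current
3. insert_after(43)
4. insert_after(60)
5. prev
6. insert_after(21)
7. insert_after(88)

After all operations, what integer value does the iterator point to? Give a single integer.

Answer: 94

Derivation:
After 1 (insert_before(94)): list=[94, 2, 9, 5, 4, 3, 6] cursor@2
After 2 (delete_current): list=[94, 9, 5, 4, 3, 6] cursor@9
After 3 (insert_after(43)): list=[94, 9, 43, 5, 4, 3, 6] cursor@9
After 4 (insert_after(60)): list=[94, 9, 60, 43, 5, 4, 3, 6] cursor@9
After 5 (prev): list=[94, 9, 60, 43, 5, 4, 3, 6] cursor@94
After 6 (insert_after(21)): list=[94, 21, 9, 60, 43, 5, 4, 3, 6] cursor@94
After 7 (insert_after(88)): list=[94, 88, 21, 9, 60, 43, 5, 4, 3, 6] cursor@94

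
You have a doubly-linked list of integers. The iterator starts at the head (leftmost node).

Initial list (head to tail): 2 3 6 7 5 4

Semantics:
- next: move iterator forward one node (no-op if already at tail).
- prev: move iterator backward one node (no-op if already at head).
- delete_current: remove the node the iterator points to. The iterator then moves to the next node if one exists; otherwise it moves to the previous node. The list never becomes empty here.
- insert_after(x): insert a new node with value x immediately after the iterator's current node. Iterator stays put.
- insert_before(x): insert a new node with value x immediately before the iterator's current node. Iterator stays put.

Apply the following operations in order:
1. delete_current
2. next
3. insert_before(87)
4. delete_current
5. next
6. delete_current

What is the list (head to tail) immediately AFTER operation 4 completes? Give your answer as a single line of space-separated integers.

Answer: 3 87 7 5 4

Derivation:
After 1 (delete_current): list=[3, 6, 7, 5, 4] cursor@3
After 2 (next): list=[3, 6, 7, 5, 4] cursor@6
After 3 (insert_before(87)): list=[3, 87, 6, 7, 5, 4] cursor@6
After 4 (delete_current): list=[3, 87, 7, 5, 4] cursor@7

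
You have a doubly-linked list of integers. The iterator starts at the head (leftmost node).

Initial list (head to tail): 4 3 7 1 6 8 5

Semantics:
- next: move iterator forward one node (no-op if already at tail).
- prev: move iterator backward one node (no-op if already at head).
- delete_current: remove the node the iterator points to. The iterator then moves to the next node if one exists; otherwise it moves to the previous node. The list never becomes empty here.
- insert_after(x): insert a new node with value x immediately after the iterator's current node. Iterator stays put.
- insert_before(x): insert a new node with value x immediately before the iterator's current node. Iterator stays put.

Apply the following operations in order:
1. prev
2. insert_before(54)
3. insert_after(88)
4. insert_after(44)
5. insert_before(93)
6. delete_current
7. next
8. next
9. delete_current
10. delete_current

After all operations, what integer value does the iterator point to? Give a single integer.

Answer: 1

Derivation:
After 1 (prev): list=[4, 3, 7, 1, 6, 8, 5] cursor@4
After 2 (insert_before(54)): list=[54, 4, 3, 7, 1, 6, 8, 5] cursor@4
After 3 (insert_after(88)): list=[54, 4, 88, 3, 7, 1, 6, 8, 5] cursor@4
After 4 (insert_after(44)): list=[54, 4, 44, 88, 3, 7, 1, 6, 8, 5] cursor@4
After 5 (insert_before(93)): list=[54, 93, 4, 44, 88, 3, 7, 1, 6, 8, 5] cursor@4
After 6 (delete_current): list=[54, 93, 44, 88, 3, 7, 1, 6, 8, 5] cursor@44
After 7 (next): list=[54, 93, 44, 88, 3, 7, 1, 6, 8, 5] cursor@88
After 8 (next): list=[54, 93, 44, 88, 3, 7, 1, 6, 8, 5] cursor@3
After 9 (delete_current): list=[54, 93, 44, 88, 7, 1, 6, 8, 5] cursor@7
After 10 (delete_current): list=[54, 93, 44, 88, 1, 6, 8, 5] cursor@1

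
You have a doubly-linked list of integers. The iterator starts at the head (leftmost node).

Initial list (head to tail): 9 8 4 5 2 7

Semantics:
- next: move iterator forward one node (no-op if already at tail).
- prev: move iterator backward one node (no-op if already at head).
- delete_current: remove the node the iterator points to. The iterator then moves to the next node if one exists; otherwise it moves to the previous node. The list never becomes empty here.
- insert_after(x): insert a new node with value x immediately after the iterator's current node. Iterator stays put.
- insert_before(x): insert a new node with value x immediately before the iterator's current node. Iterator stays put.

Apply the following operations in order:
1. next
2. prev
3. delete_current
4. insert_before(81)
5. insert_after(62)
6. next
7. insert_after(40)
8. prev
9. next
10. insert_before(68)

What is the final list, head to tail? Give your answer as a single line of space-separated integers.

After 1 (next): list=[9, 8, 4, 5, 2, 7] cursor@8
After 2 (prev): list=[9, 8, 4, 5, 2, 7] cursor@9
After 3 (delete_current): list=[8, 4, 5, 2, 7] cursor@8
After 4 (insert_before(81)): list=[81, 8, 4, 5, 2, 7] cursor@8
After 5 (insert_after(62)): list=[81, 8, 62, 4, 5, 2, 7] cursor@8
After 6 (next): list=[81, 8, 62, 4, 5, 2, 7] cursor@62
After 7 (insert_after(40)): list=[81, 8, 62, 40, 4, 5, 2, 7] cursor@62
After 8 (prev): list=[81, 8, 62, 40, 4, 5, 2, 7] cursor@8
After 9 (next): list=[81, 8, 62, 40, 4, 5, 2, 7] cursor@62
After 10 (insert_before(68)): list=[81, 8, 68, 62, 40, 4, 5, 2, 7] cursor@62

Answer: 81 8 68 62 40 4 5 2 7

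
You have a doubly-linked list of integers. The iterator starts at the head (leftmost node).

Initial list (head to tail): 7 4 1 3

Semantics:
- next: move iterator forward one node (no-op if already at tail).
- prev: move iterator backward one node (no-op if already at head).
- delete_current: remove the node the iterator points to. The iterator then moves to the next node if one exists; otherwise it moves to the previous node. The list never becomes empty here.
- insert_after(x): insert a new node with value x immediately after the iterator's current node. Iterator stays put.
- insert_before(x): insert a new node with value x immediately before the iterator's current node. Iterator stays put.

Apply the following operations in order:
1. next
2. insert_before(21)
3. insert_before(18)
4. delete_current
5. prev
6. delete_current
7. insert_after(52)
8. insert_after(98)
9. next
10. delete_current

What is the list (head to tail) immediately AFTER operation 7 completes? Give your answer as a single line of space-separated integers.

Answer: 7 21 1 52 3

Derivation:
After 1 (next): list=[7, 4, 1, 3] cursor@4
After 2 (insert_before(21)): list=[7, 21, 4, 1, 3] cursor@4
After 3 (insert_before(18)): list=[7, 21, 18, 4, 1, 3] cursor@4
After 4 (delete_current): list=[7, 21, 18, 1, 3] cursor@1
After 5 (prev): list=[7, 21, 18, 1, 3] cursor@18
After 6 (delete_current): list=[7, 21, 1, 3] cursor@1
After 7 (insert_after(52)): list=[7, 21, 1, 52, 3] cursor@1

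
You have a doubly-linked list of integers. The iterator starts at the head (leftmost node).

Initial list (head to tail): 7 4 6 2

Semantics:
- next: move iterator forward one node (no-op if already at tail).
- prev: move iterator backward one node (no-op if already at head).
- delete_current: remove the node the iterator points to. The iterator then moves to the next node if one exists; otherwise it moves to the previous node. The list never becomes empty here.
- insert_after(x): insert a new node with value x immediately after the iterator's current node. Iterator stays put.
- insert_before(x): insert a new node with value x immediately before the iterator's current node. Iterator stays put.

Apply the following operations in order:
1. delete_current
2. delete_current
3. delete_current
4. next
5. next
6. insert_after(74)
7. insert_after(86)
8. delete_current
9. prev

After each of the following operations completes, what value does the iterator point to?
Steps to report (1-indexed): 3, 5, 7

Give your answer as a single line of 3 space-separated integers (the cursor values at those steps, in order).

Answer: 2 2 2

Derivation:
After 1 (delete_current): list=[4, 6, 2] cursor@4
After 2 (delete_current): list=[6, 2] cursor@6
After 3 (delete_current): list=[2] cursor@2
After 4 (next): list=[2] cursor@2
After 5 (next): list=[2] cursor@2
After 6 (insert_after(74)): list=[2, 74] cursor@2
After 7 (insert_after(86)): list=[2, 86, 74] cursor@2
After 8 (delete_current): list=[86, 74] cursor@86
After 9 (prev): list=[86, 74] cursor@86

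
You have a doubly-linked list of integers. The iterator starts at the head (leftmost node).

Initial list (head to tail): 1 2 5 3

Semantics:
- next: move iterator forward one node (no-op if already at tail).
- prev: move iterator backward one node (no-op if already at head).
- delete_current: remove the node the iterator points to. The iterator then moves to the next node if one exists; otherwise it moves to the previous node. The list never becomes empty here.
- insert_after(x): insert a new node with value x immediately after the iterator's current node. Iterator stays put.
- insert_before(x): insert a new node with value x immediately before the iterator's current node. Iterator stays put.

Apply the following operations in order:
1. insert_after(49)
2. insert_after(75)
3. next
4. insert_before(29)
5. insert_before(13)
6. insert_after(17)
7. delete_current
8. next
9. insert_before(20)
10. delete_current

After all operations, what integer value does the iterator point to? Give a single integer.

After 1 (insert_after(49)): list=[1, 49, 2, 5, 3] cursor@1
After 2 (insert_after(75)): list=[1, 75, 49, 2, 5, 3] cursor@1
After 3 (next): list=[1, 75, 49, 2, 5, 3] cursor@75
After 4 (insert_before(29)): list=[1, 29, 75, 49, 2, 5, 3] cursor@75
After 5 (insert_before(13)): list=[1, 29, 13, 75, 49, 2, 5, 3] cursor@75
After 6 (insert_after(17)): list=[1, 29, 13, 75, 17, 49, 2, 5, 3] cursor@75
After 7 (delete_current): list=[1, 29, 13, 17, 49, 2, 5, 3] cursor@17
After 8 (next): list=[1, 29, 13, 17, 49, 2, 5, 3] cursor@49
After 9 (insert_before(20)): list=[1, 29, 13, 17, 20, 49, 2, 5, 3] cursor@49
After 10 (delete_current): list=[1, 29, 13, 17, 20, 2, 5, 3] cursor@2

Answer: 2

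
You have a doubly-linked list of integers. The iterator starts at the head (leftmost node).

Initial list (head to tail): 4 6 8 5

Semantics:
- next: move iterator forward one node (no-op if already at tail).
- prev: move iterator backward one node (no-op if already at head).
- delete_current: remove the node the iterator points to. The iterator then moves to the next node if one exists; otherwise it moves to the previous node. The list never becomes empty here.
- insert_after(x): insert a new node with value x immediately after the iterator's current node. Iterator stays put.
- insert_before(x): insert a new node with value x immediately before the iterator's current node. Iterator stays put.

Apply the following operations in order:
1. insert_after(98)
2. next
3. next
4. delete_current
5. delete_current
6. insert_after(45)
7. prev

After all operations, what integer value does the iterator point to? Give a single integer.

After 1 (insert_after(98)): list=[4, 98, 6, 8, 5] cursor@4
After 2 (next): list=[4, 98, 6, 8, 5] cursor@98
After 3 (next): list=[4, 98, 6, 8, 5] cursor@6
After 4 (delete_current): list=[4, 98, 8, 5] cursor@8
After 5 (delete_current): list=[4, 98, 5] cursor@5
After 6 (insert_after(45)): list=[4, 98, 5, 45] cursor@5
After 7 (prev): list=[4, 98, 5, 45] cursor@98

Answer: 98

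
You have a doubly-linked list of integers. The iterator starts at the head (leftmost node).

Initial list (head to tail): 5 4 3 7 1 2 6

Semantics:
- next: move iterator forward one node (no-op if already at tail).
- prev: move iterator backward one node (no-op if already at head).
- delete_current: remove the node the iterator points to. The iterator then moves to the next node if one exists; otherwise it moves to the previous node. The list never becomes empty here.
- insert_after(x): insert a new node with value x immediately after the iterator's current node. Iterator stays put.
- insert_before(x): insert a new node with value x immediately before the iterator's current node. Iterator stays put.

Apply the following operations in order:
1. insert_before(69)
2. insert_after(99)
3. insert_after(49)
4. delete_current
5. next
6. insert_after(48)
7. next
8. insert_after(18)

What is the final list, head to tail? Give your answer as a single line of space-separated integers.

After 1 (insert_before(69)): list=[69, 5, 4, 3, 7, 1, 2, 6] cursor@5
After 2 (insert_after(99)): list=[69, 5, 99, 4, 3, 7, 1, 2, 6] cursor@5
After 3 (insert_after(49)): list=[69, 5, 49, 99, 4, 3, 7, 1, 2, 6] cursor@5
After 4 (delete_current): list=[69, 49, 99, 4, 3, 7, 1, 2, 6] cursor@49
After 5 (next): list=[69, 49, 99, 4, 3, 7, 1, 2, 6] cursor@99
After 6 (insert_after(48)): list=[69, 49, 99, 48, 4, 3, 7, 1, 2, 6] cursor@99
After 7 (next): list=[69, 49, 99, 48, 4, 3, 7, 1, 2, 6] cursor@48
After 8 (insert_after(18)): list=[69, 49, 99, 48, 18, 4, 3, 7, 1, 2, 6] cursor@48

Answer: 69 49 99 48 18 4 3 7 1 2 6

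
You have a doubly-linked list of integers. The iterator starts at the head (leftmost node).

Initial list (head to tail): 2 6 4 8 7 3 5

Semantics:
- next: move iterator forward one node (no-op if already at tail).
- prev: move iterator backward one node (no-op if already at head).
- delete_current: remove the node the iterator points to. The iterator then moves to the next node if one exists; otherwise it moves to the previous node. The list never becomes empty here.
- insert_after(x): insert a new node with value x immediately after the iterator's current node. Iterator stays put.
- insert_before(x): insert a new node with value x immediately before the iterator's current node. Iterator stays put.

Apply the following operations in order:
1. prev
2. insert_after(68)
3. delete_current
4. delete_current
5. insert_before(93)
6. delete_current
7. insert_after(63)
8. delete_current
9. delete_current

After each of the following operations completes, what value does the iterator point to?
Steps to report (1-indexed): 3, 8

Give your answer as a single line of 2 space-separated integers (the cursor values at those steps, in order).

After 1 (prev): list=[2, 6, 4, 8, 7, 3, 5] cursor@2
After 2 (insert_after(68)): list=[2, 68, 6, 4, 8, 7, 3, 5] cursor@2
After 3 (delete_current): list=[68, 6, 4, 8, 7, 3, 5] cursor@68
After 4 (delete_current): list=[6, 4, 8, 7, 3, 5] cursor@6
After 5 (insert_before(93)): list=[93, 6, 4, 8, 7, 3, 5] cursor@6
After 6 (delete_current): list=[93, 4, 8, 7, 3, 5] cursor@4
After 7 (insert_after(63)): list=[93, 4, 63, 8, 7, 3, 5] cursor@4
After 8 (delete_current): list=[93, 63, 8, 7, 3, 5] cursor@63
After 9 (delete_current): list=[93, 8, 7, 3, 5] cursor@8

Answer: 68 63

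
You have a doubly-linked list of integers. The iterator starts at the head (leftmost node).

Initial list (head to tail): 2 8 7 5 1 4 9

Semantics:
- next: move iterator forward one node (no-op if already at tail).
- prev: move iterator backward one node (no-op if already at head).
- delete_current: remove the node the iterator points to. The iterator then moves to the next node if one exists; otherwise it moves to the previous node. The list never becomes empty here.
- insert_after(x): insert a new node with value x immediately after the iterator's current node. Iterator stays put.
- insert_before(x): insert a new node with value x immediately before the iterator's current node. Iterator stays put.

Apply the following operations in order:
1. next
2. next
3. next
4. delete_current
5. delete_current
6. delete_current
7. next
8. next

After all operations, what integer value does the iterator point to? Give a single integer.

After 1 (next): list=[2, 8, 7, 5, 1, 4, 9] cursor@8
After 2 (next): list=[2, 8, 7, 5, 1, 4, 9] cursor@7
After 3 (next): list=[2, 8, 7, 5, 1, 4, 9] cursor@5
After 4 (delete_current): list=[2, 8, 7, 1, 4, 9] cursor@1
After 5 (delete_current): list=[2, 8, 7, 4, 9] cursor@4
After 6 (delete_current): list=[2, 8, 7, 9] cursor@9
After 7 (next): list=[2, 8, 7, 9] cursor@9
After 8 (next): list=[2, 8, 7, 9] cursor@9

Answer: 9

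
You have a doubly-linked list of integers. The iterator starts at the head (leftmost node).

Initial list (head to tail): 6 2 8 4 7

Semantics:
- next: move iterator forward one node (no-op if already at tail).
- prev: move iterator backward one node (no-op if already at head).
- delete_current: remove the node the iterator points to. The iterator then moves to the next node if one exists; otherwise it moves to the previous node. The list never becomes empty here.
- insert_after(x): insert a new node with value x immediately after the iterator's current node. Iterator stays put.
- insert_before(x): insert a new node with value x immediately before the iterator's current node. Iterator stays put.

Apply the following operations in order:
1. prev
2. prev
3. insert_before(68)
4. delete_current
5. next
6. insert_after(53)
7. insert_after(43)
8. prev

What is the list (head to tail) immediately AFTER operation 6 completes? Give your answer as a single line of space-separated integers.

Answer: 68 2 8 53 4 7

Derivation:
After 1 (prev): list=[6, 2, 8, 4, 7] cursor@6
After 2 (prev): list=[6, 2, 8, 4, 7] cursor@6
After 3 (insert_before(68)): list=[68, 6, 2, 8, 4, 7] cursor@6
After 4 (delete_current): list=[68, 2, 8, 4, 7] cursor@2
After 5 (next): list=[68, 2, 8, 4, 7] cursor@8
After 6 (insert_after(53)): list=[68, 2, 8, 53, 4, 7] cursor@8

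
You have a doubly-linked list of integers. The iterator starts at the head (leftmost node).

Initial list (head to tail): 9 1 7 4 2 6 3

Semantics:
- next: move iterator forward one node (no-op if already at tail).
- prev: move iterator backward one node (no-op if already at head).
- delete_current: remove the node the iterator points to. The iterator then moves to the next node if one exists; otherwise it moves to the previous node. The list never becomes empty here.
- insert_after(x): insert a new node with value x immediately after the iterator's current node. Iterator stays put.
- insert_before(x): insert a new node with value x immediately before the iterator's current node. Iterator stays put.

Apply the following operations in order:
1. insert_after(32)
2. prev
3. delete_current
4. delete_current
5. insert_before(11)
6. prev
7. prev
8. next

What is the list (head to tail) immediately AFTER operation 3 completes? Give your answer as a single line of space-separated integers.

Answer: 32 1 7 4 2 6 3

Derivation:
After 1 (insert_after(32)): list=[9, 32, 1, 7, 4, 2, 6, 3] cursor@9
After 2 (prev): list=[9, 32, 1, 7, 4, 2, 6, 3] cursor@9
After 3 (delete_current): list=[32, 1, 7, 4, 2, 6, 3] cursor@32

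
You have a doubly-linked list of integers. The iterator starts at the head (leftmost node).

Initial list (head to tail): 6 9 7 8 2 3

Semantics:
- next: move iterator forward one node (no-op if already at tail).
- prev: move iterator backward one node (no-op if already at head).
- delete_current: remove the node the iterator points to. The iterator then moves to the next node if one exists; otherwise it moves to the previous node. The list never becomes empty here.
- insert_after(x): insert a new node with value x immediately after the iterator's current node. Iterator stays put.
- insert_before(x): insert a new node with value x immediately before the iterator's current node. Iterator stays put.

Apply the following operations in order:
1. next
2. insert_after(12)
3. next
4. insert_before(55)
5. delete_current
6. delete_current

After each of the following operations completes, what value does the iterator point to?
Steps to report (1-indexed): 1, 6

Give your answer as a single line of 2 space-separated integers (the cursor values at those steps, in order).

After 1 (next): list=[6, 9, 7, 8, 2, 3] cursor@9
After 2 (insert_after(12)): list=[6, 9, 12, 7, 8, 2, 3] cursor@9
After 3 (next): list=[6, 9, 12, 7, 8, 2, 3] cursor@12
After 4 (insert_before(55)): list=[6, 9, 55, 12, 7, 8, 2, 3] cursor@12
After 5 (delete_current): list=[6, 9, 55, 7, 8, 2, 3] cursor@7
After 6 (delete_current): list=[6, 9, 55, 8, 2, 3] cursor@8

Answer: 9 8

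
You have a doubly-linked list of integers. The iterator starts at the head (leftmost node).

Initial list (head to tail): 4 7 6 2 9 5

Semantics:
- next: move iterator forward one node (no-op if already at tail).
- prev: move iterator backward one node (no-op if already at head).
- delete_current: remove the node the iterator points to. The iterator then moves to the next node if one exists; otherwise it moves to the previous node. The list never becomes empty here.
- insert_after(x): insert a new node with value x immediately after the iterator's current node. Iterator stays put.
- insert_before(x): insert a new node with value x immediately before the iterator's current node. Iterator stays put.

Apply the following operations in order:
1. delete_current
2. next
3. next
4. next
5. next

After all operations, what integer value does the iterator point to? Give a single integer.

After 1 (delete_current): list=[7, 6, 2, 9, 5] cursor@7
After 2 (next): list=[7, 6, 2, 9, 5] cursor@6
After 3 (next): list=[7, 6, 2, 9, 5] cursor@2
After 4 (next): list=[7, 6, 2, 9, 5] cursor@9
After 5 (next): list=[7, 6, 2, 9, 5] cursor@5

Answer: 5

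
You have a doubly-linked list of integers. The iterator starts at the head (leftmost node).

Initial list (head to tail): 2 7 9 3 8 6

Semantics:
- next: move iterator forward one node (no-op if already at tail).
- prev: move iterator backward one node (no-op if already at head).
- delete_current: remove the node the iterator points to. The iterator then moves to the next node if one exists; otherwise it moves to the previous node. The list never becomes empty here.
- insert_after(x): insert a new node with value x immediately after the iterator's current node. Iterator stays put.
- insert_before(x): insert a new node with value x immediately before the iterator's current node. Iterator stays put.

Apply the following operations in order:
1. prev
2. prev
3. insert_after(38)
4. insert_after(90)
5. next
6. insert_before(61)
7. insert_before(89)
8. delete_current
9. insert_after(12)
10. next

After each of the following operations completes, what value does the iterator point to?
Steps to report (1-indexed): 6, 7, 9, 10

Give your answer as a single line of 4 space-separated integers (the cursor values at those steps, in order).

After 1 (prev): list=[2, 7, 9, 3, 8, 6] cursor@2
After 2 (prev): list=[2, 7, 9, 3, 8, 6] cursor@2
After 3 (insert_after(38)): list=[2, 38, 7, 9, 3, 8, 6] cursor@2
After 4 (insert_after(90)): list=[2, 90, 38, 7, 9, 3, 8, 6] cursor@2
After 5 (next): list=[2, 90, 38, 7, 9, 3, 8, 6] cursor@90
After 6 (insert_before(61)): list=[2, 61, 90, 38, 7, 9, 3, 8, 6] cursor@90
After 7 (insert_before(89)): list=[2, 61, 89, 90, 38, 7, 9, 3, 8, 6] cursor@90
After 8 (delete_current): list=[2, 61, 89, 38, 7, 9, 3, 8, 6] cursor@38
After 9 (insert_after(12)): list=[2, 61, 89, 38, 12, 7, 9, 3, 8, 6] cursor@38
After 10 (next): list=[2, 61, 89, 38, 12, 7, 9, 3, 8, 6] cursor@12

Answer: 90 90 38 12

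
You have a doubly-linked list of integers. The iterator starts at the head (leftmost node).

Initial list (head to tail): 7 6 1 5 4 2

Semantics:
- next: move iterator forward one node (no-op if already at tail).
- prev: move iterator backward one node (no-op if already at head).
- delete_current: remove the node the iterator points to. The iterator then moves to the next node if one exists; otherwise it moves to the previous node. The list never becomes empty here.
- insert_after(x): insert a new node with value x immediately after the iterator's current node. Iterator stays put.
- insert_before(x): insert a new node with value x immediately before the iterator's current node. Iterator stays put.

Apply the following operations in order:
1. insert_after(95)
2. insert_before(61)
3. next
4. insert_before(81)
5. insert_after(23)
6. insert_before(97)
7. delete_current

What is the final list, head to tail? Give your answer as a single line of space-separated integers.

After 1 (insert_after(95)): list=[7, 95, 6, 1, 5, 4, 2] cursor@7
After 2 (insert_before(61)): list=[61, 7, 95, 6, 1, 5, 4, 2] cursor@7
After 3 (next): list=[61, 7, 95, 6, 1, 5, 4, 2] cursor@95
After 4 (insert_before(81)): list=[61, 7, 81, 95, 6, 1, 5, 4, 2] cursor@95
After 5 (insert_after(23)): list=[61, 7, 81, 95, 23, 6, 1, 5, 4, 2] cursor@95
After 6 (insert_before(97)): list=[61, 7, 81, 97, 95, 23, 6, 1, 5, 4, 2] cursor@95
After 7 (delete_current): list=[61, 7, 81, 97, 23, 6, 1, 5, 4, 2] cursor@23

Answer: 61 7 81 97 23 6 1 5 4 2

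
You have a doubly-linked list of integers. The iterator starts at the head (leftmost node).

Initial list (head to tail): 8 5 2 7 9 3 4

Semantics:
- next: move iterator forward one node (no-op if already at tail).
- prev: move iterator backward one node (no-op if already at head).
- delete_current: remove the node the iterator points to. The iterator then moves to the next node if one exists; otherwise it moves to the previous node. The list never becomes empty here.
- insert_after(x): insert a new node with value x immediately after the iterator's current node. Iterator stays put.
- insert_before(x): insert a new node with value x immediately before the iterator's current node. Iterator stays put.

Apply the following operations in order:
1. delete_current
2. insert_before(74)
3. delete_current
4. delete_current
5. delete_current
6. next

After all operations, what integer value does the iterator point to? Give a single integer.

After 1 (delete_current): list=[5, 2, 7, 9, 3, 4] cursor@5
After 2 (insert_before(74)): list=[74, 5, 2, 7, 9, 3, 4] cursor@5
After 3 (delete_current): list=[74, 2, 7, 9, 3, 4] cursor@2
After 4 (delete_current): list=[74, 7, 9, 3, 4] cursor@7
After 5 (delete_current): list=[74, 9, 3, 4] cursor@9
After 6 (next): list=[74, 9, 3, 4] cursor@3

Answer: 3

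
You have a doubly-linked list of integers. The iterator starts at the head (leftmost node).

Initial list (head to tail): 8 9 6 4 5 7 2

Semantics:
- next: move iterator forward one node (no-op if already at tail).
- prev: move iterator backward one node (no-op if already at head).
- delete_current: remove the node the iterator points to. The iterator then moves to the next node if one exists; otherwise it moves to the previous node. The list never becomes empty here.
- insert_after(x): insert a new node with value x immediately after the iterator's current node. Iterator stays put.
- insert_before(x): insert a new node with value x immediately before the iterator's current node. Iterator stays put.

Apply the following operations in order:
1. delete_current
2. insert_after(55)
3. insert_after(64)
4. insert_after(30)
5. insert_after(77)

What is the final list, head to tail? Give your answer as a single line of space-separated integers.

Answer: 9 77 30 64 55 6 4 5 7 2

Derivation:
After 1 (delete_current): list=[9, 6, 4, 5, 7, 2] cursor@9
After 2 (insert_after(55)): list=[9, 55, 6, 4, 5, 7, 2] cursor@9
After 3 (insert_after(64)): list=[9, 64, 55, 6, 4, 5, 7, 2] cursor@9
After 4 (insert_after(30)): list=[9, 30, 64, 55, 6, 4, 5, 7, 2] cursor@9
After 5 (insert_after(77)): list=[9, 77, 30, 64, 55, 6, 4, 5, 7, 2] cursor@9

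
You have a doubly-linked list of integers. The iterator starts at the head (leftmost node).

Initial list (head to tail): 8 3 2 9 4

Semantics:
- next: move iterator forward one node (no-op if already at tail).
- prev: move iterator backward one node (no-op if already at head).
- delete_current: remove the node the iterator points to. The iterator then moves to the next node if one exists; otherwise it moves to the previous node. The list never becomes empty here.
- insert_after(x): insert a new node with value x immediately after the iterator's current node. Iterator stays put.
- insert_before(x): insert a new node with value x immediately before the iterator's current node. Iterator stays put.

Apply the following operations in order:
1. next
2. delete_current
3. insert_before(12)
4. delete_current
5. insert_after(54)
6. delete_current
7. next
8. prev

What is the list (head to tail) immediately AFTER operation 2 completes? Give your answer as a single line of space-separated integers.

Answer: 8 2 9 4

Derivation:
After 1 (next): list=[8, 3, 2, 9, 4] cursor@3
After 2 (delete_current): list=[8, 2, 9, 4] cursor@2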